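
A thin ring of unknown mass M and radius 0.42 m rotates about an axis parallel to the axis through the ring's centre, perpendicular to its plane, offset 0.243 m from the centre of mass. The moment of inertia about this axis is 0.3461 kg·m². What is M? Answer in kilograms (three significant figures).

1.47

I = I_cm + Md² = MR² + Md² = M·[1·(0.42)² + (0.243)²] = M·0.23545.
So M = 0.3461 / 0.23545 = 1.47 kg.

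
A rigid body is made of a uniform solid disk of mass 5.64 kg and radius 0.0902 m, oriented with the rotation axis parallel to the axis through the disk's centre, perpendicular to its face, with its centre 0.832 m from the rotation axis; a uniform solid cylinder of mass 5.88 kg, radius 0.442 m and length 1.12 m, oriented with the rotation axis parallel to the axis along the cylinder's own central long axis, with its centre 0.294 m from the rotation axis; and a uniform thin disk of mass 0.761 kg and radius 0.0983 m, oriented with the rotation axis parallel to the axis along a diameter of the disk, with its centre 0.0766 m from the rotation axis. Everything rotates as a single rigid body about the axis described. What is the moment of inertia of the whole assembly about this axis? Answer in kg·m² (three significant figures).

Solid disk: I_cm = (1/2)MR² = (1/2)(5.64)(0.0902)² = 0.022944 kg·m²; centre at d = 0.832 m, so the parallel axis theorem gives I = 0.022944 + (5.64)(0.832)² = 3.9271 kg·m².
Solid cylinder: I_cm = (1/2)MR² = (1/2)(5.88)(0.442)² = 0.57437 kg·m²; centre at d = 0.294 m, so the parallel axis theorem gives I = 0.57437 + (5.88)(0.294)² = 1.0826 kg·m².
Thin disk: I_cm = (1/4)MR² = (1/4)(0.761)(0.0983)² = 0.0018384 kg·m²; centre at d = 0.0766 m, so the parallel axis theorem gives I = 0.0018384 + (0.761)(0.0766)² = 0.0063036 kg·m².
Total I = 3.9271 + 1.0826 + 0.0063036 = 5.016 kg·m².

5.02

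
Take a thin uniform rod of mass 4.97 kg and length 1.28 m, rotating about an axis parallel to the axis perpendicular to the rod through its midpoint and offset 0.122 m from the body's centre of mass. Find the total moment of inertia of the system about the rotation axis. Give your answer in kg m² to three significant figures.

0.753

I_cm = (1/12)ML² = (1/12)(4.97)(1.28)² = 0.67857 kg m²; centre at d = 0.122 m, so the parallel axis theorem gives I = 0.67857 + (4.97)(0.122)² = 0.75254 kg m².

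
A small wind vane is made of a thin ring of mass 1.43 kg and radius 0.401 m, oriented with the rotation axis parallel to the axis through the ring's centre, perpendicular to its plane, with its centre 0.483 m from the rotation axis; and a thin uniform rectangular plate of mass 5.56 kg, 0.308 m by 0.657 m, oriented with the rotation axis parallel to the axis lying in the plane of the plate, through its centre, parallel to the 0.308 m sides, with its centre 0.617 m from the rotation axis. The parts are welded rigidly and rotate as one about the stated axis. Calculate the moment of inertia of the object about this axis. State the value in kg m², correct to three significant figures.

Thin ring: I_cm = MR² = (1.43)(0.401)² = 0.22995 kg m²; centre at d = 0.483 m, so the parallel axis theorem gives I = 0.22995 + (1.43)(0.483)² = 0.56355 kg m².
Rectangular plate: I_cm = (1/12)Mb² = (1/12)(5.56)(0.657)² = 0.2 kg m²; centre at d = 0.617 m, so the parallel axis theorem gives I = 0.2 + (5.56)(0.617)² = 2.3166 kg m².
Total I = 0.56355 + 2.3166 = 2.8802 kg m².

2.88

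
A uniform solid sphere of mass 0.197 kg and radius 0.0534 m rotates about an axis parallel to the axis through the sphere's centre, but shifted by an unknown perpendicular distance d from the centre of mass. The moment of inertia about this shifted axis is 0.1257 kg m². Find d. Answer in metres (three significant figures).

0.798

About the centre-of-mass axis, I_cm = (2/5)MR² = (2/5)(0.197)(0.0534)² = 0.0002247 kg m².
Parallel axis theorem: I = I_cm + Md², so Md² = 0.1257 − 0.0002247 = 0.12548 kg m².
d = √(0.12548 / 0.197) = 0.79808 m.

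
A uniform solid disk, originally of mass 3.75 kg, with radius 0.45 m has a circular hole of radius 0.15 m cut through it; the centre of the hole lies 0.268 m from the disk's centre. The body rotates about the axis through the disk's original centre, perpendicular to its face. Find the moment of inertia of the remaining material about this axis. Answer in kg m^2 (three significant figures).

Unpierced body about its centre: I₀ = (1/2)MR² = (1/2)(3.75)(0.45)² = 0.37969 kg m^2.
The removed disk has mass m = M·(r/R)² = (3.75)(0.15/0.45)² = 0.41667 kg (same uniform areal density).
Its moment of inertia about the rotation axis (parallel-axis theorem): I_hole = (1/2)mr² + md² = (1/2)(0.41667)(0.15)² + (0.41667)(0.268)² = 0.034614 kg m^2.
Treating the hole as negative mass, I = I₀ − I_hole = 0.37969 − 0.034614 = 0.34507 kg m^2.

0.345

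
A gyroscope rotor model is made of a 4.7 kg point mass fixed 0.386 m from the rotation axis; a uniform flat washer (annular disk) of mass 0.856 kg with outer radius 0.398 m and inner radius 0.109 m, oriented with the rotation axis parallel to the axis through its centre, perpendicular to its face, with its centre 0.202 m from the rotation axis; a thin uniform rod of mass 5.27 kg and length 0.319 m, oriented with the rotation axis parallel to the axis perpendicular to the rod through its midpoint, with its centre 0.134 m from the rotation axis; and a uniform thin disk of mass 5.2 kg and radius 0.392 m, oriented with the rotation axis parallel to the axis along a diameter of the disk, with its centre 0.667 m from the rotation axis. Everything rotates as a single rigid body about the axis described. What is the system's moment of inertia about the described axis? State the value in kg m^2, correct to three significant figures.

Point mass: I_cm = 0; centre at d = 0.386 m, so the parallel axis theorem gives I = 0 + (4.7)(0.386)² = 0.70028 kg m^2.
Annular disk: I_cm = (1/2)M(R²+r²) = (1/2)(0.856)[(0.398)² + (0.109)²] = 0.072882 kg m^2; centre at d = 0.202 m, so the parallel axis theorem gives I = 0.072882 + (0.856)(0.202)² = 0.10781 kg m^2.
Thin rod: I_cm = (1/12)ML² = (1/12)(5.27)(0.319)² = 0.04469 kg m^2; centre at d = 0.134 m, so the parallel axis theorem gives I = 0.04469 + (5.27)(0.134)² = 0.13932 kg m^2.
Thin disk: I_cm = (1/4)MR² = (1/4)(5.2)(0.392)² = 0.19976 kg m^2; centre at d = 0.667 m, so the parallel axis theorem gives I = 0.19976 + (5.2)(0.667)² = 2.5132 kg m^2.
Total I = 0.70028 + 0.10781 + 0.13932 + 2.5132 = 3.4606 kg m^2.

3.46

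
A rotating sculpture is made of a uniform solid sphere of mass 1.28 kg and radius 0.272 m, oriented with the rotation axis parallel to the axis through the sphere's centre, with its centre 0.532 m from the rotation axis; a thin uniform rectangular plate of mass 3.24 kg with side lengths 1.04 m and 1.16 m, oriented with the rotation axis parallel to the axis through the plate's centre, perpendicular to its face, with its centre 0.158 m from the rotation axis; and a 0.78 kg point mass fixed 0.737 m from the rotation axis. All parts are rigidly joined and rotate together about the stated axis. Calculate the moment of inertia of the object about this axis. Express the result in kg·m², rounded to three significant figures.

Solid sphere: I_cm = (2/5)MR² = (2/5)(1.28)(0.272)² = 0.03788 kg·m²; centre at d = 0.532 m, so I = I_cm + Md² gives I = 0.03788 + (1.28)(0.532)² = 0.40015 kg·m².
Rectangular plate: I_cm = (1/12)M(a²+b²) = (1/12)(3.24)[(1.04)² + (1.16)²] = 0.65534 kg·m²; centre at d = 0.158 m, so I = I_cm + Md² gives I = 0.65534 + (3.24)(0.158)² = 0.73623 kg·m².
Point mass: I_cm = 0; centre at d = 0.737 m, so I = I_cm + Md² gives I = 0 + (0.78)(0.737)² = 0.42367 kg·m².
Total I = 0.40015 + 0.73623 + 0.42367 = 1.56 kg·m².

1.56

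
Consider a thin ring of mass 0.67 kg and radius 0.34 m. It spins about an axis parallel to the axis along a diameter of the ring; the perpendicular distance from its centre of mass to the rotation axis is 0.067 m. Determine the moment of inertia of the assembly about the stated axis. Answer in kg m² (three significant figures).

I_cm = (1/2)MR² = (1/2)(0.67)(0.34)² = 0.038726 kg m²; centre at d = 0.067 m, so I = I_cm + Md² gives I = 0.038726 + (0.67)(0.067)² = 0.041734 kg m².

0.0417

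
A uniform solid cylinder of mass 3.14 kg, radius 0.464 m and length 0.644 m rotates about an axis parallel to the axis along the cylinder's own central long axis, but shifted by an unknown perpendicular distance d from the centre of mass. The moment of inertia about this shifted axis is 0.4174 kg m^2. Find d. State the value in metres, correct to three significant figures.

About the centre-of-mass axis, I_cm = (1/2)MR² = (1/2)(3.14)(0.464)² = 0.33801 kg m^2.
Parallel axis theorem: I = I_cm + Md², so Md² = 0.4174 − 0.33801 = 0.079385 kg m^2.
d = √(0.079385 / 3.14) = 0.159 m.

0.159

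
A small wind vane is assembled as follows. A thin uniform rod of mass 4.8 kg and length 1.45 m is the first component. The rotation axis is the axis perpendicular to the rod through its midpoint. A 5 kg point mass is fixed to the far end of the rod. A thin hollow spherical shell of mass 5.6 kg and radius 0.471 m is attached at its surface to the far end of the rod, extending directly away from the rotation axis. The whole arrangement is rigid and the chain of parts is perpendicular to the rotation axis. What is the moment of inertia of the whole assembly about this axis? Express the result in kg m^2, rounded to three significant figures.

12.3

Thin rod: I_cm = (1/12)ML² = (1/12)(4.8)(1.45)² = 0.841 kg m^2; axis through the centre, so I = 0.841 kg m^2.
Point mass: I_cm = 0; centre at d = 0.725 m, so the parallel axis theorem gives I = 0 + (5)(0.725)² = 2.6281 kg m^2.
Spherical shell: I_cm = (2/3)MR² = (2/3)(5.6)(0.471)² = 0.82821 kg m^2; centre at d = 0.725 + 0.471 = 1.196 m, so the parallel axis theorem gives I = 0.82821 + (5.6)(1.196)² = 8.8385 kg m^2.
Total I = 0.841 + 2.6281 + 8.8385 = 12.308 kg m^2.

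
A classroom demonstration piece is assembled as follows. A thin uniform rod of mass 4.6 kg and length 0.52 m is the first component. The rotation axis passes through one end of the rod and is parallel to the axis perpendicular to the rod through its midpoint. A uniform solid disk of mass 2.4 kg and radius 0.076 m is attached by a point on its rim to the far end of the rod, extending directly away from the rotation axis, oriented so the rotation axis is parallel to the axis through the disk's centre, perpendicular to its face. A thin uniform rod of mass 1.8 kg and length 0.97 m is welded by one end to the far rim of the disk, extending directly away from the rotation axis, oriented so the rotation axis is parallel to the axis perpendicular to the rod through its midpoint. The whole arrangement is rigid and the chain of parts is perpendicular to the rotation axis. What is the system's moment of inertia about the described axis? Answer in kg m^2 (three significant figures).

3.82

Thin rod: I_cm = (1/12)ML² = (1/12)(4.6)(0.52)² = 0.10365 kg m^2; centre at d = 0.26 m, so I = I_cm + Md² gives I = 0.10365 + (4.6)(0.26)² = 0.41461 kg m^2.
Solid disk: I_cm = (1/2)MR² = (1/2)(2.4)(0.076)² = 0.0069312 kg m^2; centre at d = 0.26 + 0.26 + 0.076 = 0.596 m, so I = I_cm + Md² gives I = 0.0069312 + (2.4)(0.596)² = 0.85945 kg m^2.
Thin rod: I_cm = (1/12)ML² = (1/12)(1.8)(0.97)² = 0.14113 kg m^2; centre at d = 0.26 + 0.26 + 0.076 + 0.076 + 0.485 = 1.157 m, so I = I_cm + Md² gives I = 0.14113 + (1.8)(1.157)² = 2.5507 kg m^2.
Total I = 0.41461 + 0.85945 + 2.5507 = 3.8248 kg m^2.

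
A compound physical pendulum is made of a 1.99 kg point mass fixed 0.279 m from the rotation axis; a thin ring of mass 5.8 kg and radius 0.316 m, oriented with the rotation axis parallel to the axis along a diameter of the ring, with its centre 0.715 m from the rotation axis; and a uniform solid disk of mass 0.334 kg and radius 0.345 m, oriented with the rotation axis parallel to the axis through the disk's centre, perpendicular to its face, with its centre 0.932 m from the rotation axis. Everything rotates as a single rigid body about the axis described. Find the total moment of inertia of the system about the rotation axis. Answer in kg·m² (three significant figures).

Point mass: I_cm = 0; centre at d = 0.279 m, so I = I_cm + Md² gives I = 0 + (1.99)(0.279)² = 0.1549 kg·m².
Thin ring: I_cm = (1/2)MR² = (1/2)(5.8)(0.316)² = 0.28958 kg·m²; centre at d = 0.715 m, so I = I_cm + Md² gives I = 0.28958 + (5.8)(0.715)² = 3.2547 kg·m².
Solid disk: I_cm = (1/2)MR² = (1/2)(0.334)(0.345)² = 0.019877 kg·m²; centre at d = 0.932 m, so I = I_cm + Md² gives I = 0.019877 + (0.334)(0.932)² = 0.31 kg·m².
Total I = 0.1549 + 3.2547 + 0.31 = 3.7196 kg·m².

3.72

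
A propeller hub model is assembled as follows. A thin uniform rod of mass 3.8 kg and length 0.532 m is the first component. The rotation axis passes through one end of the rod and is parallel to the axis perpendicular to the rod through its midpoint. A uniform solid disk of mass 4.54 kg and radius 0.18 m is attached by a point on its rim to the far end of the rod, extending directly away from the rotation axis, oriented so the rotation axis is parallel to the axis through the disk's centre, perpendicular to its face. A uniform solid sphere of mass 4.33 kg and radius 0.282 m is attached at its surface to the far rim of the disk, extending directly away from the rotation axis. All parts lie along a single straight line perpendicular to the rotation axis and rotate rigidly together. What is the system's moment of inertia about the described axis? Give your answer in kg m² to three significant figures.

8.84

Thin rod: I_cm = (1/12)ML² = (1/12)(3.8)(0.532)² = 0.089624 kg m²; centre at d = 0.266 m, so I = I_cm + Md² gives I = 0.089624 + (3.8)(0.266)² = 0.3585 kg m².
Solid disk: I_cm = (1/2)MR² = (1/2)(4.54)(0.18)² = 0.073548 kg m²; centre at d = 0.266 + 0.266 + 0.18 = 0.712 m, so I = I_cm + Md² gives I = 0.073548 + (4.54)(0.712)² = 2.3751 kg m².
Solid sphere: I_cm = (2/5)MR² = (2/5)(4.33)(0.282)² = 0.13774 kg m²; centre at d = 0.266 + 0.266 + 0.18 + 0.18 + 0.282 = 1.174 m, so I = I_cm + Md² gives I = 0.13774 + (4.33)(1.174)² = 6.1057 kg m².
Total I = 0.3585 + 2.3751 + 6.1057 = 8.8392 kg m².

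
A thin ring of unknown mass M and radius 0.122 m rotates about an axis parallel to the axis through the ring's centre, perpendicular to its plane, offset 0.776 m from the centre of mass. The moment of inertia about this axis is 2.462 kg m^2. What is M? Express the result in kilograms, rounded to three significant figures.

3.99

I = I_cm + Md² = MR² + Md² = M·[1·(0.122)² + (0.776)²] = M·0.61706.
So M = 2.462 / 0.61706 = 3.9899 kg.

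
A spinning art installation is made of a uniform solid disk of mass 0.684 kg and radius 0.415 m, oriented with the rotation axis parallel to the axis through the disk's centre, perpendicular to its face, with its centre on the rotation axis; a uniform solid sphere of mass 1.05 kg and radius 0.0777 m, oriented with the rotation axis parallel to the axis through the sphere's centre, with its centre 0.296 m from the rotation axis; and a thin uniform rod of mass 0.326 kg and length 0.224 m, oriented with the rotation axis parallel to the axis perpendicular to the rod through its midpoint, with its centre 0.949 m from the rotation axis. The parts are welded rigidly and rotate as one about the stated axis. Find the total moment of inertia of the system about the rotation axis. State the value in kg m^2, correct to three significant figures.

Solid disk: I_cm = (1/2)MR² = (1/2)(0.684)(0.415)² = 0.058901 kg m^2; axis through the centre, so I = 0.058901 kg m^2.
Solid sphere: I_cm = (2/5)MR² = (2/5)(1.05)(0.0777)² = 0.0025357 kg m^2; centre at d = 0.296 m, so I = I_cm + Md² gives I = 0.0025357 + (1.05)(0.296)² = 0.094532 kg m^2.
Thin rod: I_cm = (1/12)ML² = (1/12)(0.326)(0.224)² = 0.0013631 kg m^2; centre at d = 0.949 m, so I = I_cm + Md² gives I = 0.0013631 + (0.326)(0.949)² = 0.29496 kg m^2.
Total I = 0.058901 + 0.094532 + 0.29496 = 0.44839 kg m^2.

0.448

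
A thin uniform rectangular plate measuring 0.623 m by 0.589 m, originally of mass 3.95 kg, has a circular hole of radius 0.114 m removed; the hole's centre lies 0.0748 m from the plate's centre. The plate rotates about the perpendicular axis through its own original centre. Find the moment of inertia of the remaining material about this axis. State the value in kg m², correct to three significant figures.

Unpierced body about its centre: I₀ = (1/12)M(a²+b²) = (1/12)(3.95)[(0.623)² + (0.589)²] = 0.24195 kg m².
The removed disk has mass m = M·πr²/(ab) = (3.95)·π(0.114)²/(0.623·0.589) = 0.43949 kg (same uniform areal density).
Its moment of inertia about the rotation axis (parallel-axis theorem): I_hole = (1/2)mr² + md² = (1/2)(0.43949)(0.114)² + (0.43949)(0.0748)² = 0.0053148 kg m².
Treating the hole as negative mass, I = I₀ − I_hole = 0.24195 − 0.0053148 = 0.23664 kg m².

0.237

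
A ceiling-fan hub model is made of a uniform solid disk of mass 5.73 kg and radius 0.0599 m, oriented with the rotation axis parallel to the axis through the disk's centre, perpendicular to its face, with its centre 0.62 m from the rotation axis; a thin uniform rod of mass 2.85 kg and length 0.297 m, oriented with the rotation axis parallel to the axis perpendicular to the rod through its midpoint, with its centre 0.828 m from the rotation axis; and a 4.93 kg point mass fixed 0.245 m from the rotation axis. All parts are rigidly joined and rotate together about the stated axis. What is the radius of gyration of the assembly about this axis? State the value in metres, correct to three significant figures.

0.576

Solid disk: I_cm = (1/2)MR² = (1/2)(5.73)(0.0599)² = 0.01028 kg·m²; centre at d = 0.62 m, so the parallel axis theorem gives I = 0.01028 + (5.73)(0.62)² = 2.2129 kg·m².
Thin rod: I_cm = (1/12)ML² = (1/12)(2.85)(0.297)² = 0.02095 kg·m²; centre at d = 0.828 m, so the parallel axis theorem gives I = 0.02095 + (2.85)(0.828)² = 1.9749 kg·m².
Point mass: I_cm = 0; centre at d = 0.245 m, so the parallel axis theorem gives I = 0 + (4.93)(0.245)² = 0.29592 kg·m².
Total I = 4.4837 kg·m²; total mass M = 13.51 kg.
k = √(I/M) = √(4.4837/13.51) = 0.57609 m.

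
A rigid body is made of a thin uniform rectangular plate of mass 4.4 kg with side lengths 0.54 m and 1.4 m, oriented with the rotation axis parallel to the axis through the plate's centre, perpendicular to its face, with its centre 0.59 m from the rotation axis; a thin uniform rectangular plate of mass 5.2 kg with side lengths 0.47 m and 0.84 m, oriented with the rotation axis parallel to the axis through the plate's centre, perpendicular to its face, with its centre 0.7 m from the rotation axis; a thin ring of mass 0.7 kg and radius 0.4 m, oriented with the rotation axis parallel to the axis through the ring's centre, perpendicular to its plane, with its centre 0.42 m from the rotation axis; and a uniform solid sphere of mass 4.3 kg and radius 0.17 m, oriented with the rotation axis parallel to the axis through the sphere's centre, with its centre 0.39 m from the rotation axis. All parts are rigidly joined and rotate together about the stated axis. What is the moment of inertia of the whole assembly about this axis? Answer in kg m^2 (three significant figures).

Rectangular plate: I_cm = (1/12)M(a²+b²) = (1/12)(4.4)[(0.54)² + (1.4)²] = 0.82559 kg m^2; centre at d = 0.59 m, so the parallel axis theorem gives I = 0.82559 + (4.4)(0.59)² = 2.3572 kg m^2.
Rectangular plate: I_cm = (1/12)M(a²+b²) = (1/12)(5.2)[(0.47)² + (0.84)²] = 0.40148 kg m^2; centre at d = 0.7 m, so the parallel axis theorem gives I = 0.40148 + (5.2)(0.7)² = 2.9495 kg m^2.
Thin ring: I_cm = MR² = (0.7)(0.4)² = 0.112 kg m^2; centre at d = 0.42 m, so the parallel axis theorem gives I = 0.112 + (0.7)(0.42)² = 0.23548 kg m^2.
Solid sphere: I_cm = (2/5)MR² = (2/5)(4.3)(0.17)² = 0.049708 kg m^2; centre at d = 0.39 m, so the parallel axis theorem gives I = 0.049708 + (4.3)(0.39)² = 0.70374 kg m^2.
Total I = 2.3572 + 2.9495 + 0.23548 + 0.70374 = 6.2459 kg m^2.

6.25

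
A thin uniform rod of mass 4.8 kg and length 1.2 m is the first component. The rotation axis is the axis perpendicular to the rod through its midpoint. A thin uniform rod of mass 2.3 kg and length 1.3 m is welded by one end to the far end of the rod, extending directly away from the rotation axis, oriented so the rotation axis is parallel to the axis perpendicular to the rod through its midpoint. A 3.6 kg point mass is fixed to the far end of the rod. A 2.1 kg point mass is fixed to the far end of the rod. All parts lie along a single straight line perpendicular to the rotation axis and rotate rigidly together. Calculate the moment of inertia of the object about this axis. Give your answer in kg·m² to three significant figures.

Thin rod: I_cm = (1/12)ML² = (1/12)(4.8)(1.2)² = 0.576 kg·m²; axis through the centre, so I = 0.576 kg·m².
Thin rod: I_cm = (1/12)ML² = (1/12)(2.3)(1.3)² = 0.32392 kg·m²; centre at d = 0.6 + 0.65 = 1.25 m, so I = I_cm + Md² gives I = 0.32392 + (2.3)(1.25)² = 3.9177 kg·m².
Point mass: I_cm = 0; centre at d = 0.6 + 0.65 + 0.65 = 1.9 m, so I = I_cm + Md² gives I = 0 + (3.6)(1.9)² = 12.996 kg·m².
Point mass: I_cm = 0; centre at d = 0.6 + 0.65 + 0.65 = 1.9 m, so I = I_cm + Md² gives I = 0 + (2.1)(1.9)² = 7.581 kg·m².
Total I = 0.576 + 3.9177 + 12.996 + 7.581 = 25.071 kg·m².

25.1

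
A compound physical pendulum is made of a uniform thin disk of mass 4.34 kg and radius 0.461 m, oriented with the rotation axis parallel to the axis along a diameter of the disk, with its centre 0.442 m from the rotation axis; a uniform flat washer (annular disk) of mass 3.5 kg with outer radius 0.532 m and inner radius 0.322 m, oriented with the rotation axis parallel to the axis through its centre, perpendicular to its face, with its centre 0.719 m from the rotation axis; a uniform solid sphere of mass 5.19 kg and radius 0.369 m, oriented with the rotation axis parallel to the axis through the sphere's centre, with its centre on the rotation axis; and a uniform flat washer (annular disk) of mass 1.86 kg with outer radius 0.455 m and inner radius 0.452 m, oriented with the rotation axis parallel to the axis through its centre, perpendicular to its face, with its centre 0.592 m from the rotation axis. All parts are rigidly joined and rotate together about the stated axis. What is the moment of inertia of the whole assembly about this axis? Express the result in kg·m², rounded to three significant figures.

4.88

Thin disk: I_cm = (1/4)MR² = (1/4)(4.34)(0.461)² = 0.23059 kg·m²; centre at d = 0.442 m, so I = I_cm + Md² gives I = 0.23059 + (4.34)(0.442)² = 1.0785 kg·m².
Annular disk: I_cm = (1/2)M(R²+r²) = (1/2)(3.5)[(0.532)² + (0.322)²] = 0.67674 kg·m²; centre at d = 0.719 m, so I = I_cm + Md² gives I = 0.67674 + (3.5)(0.719)² = 2.4861 kg·m².
Solid sphere: I_cm = (2/5)MR² = (2/5)(5.19)(0.369)² = 0.28267 kg·m²; axis through the centre, so I = 0.28267 kg·m².
Annular disk: I_cm = (1/2)M(R²+r²) = (1/2)(1.86)[(0.455)² + (0.452)²] = 0.38254 kg·m²; centre at d = 0.592 m, so I = I_cm + Md² gives I = 0.38254 + (1.86)(0.592)² = 1.0344 kg·m².
Total I = 1.0785 + 2.4861 + 0.28267 + 1.0344 = 4.8816 kg·m².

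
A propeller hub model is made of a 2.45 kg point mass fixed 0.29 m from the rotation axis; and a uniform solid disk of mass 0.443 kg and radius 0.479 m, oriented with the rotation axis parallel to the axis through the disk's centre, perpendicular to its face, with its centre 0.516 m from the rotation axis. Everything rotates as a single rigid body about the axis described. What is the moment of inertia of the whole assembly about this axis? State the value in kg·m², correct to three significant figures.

Point mass: I_cm = 0; centre at d = 0.29 m, so I = I_cm + Md² gives I = 0 + (2.45)(0.29)² = 0.20605 kg·m².
Solid disk: I_cm = (1/2)MR² = (1/2)(0.443)(0.479)² = 0.050821 kg·m²; centre at d = 0.516 m, so I = I_cm + Md² gives I = 0.050821 + (0.443)(0.516)² = 0.16877 kg·m².
Total I = 0.20605 + 0.16877 = 0.37482 kg·m².

0.375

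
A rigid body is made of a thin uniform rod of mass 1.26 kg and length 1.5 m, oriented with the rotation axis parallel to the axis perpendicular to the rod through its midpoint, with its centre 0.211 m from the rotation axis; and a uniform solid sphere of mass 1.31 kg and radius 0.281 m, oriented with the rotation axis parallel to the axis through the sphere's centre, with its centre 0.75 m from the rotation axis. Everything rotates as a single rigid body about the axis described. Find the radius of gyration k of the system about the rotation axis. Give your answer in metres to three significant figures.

0.645

Thin rod: I_cm = (1/12)ML² = (1/12)(1.26)(1.5)² = 0.23625 kg m²; centre at d = 0.211 m, so I = I_cm + Md² gives I = 0.23625 + (1.26)(0.211)² = 0.29235 kg m².
Solid sphere: I_cm = (2/5)MR² = (2/5)(1.31)(0.281)² = 0.041376 kg m²; centre at d = 0.75 m, so I = I_cm + Md² gives I = 0.041376 + (1.31)(0.75)² = 0.77825 kg m².
Total I = 1.0706 kg m²; total mass M = 2.57 kg.
k = √(I/M) = √(1.0706/2.57) = 0.64543 m.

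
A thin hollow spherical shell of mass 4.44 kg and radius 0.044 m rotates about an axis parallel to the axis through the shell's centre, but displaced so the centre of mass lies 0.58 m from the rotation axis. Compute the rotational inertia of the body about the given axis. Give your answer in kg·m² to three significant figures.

1.50

I_cm = (2/3)MR² = (2/3)(4.44)(0.044)² = 0.0057306 kg·m²; centre at d = 0.58 m, so I = I_cm + Md² gives I = 0.0057306 + (4.44)(0.58)² = 1.4993 kg·m².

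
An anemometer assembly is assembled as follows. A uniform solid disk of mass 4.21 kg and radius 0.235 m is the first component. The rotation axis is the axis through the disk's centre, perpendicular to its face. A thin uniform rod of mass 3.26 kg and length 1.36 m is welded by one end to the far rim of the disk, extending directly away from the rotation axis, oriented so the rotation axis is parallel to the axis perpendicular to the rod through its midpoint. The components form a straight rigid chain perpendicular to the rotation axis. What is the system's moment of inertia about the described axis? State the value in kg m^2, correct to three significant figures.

Solid disk: I_cm = (1/2)MR² = (1/2)(4.21)(0.235)² = 0.11625 kg m^2; axis through the centre, so I = 0.11625 kg m^2.
Thin rod: I_cm = (1/12)ML² = (1/12)(3.26)(1.36)² = 0.50247 kg m^2; centre at d = 0.235 + 0.68 = 0.915 m, so I = I_cm + Md² gives I = 0.50247 + (3.26)(0.915)² = 3.2318 kg m^2.
Total I = 0.11625 + 3.2318 = 3.3481 kg m^2.

3.35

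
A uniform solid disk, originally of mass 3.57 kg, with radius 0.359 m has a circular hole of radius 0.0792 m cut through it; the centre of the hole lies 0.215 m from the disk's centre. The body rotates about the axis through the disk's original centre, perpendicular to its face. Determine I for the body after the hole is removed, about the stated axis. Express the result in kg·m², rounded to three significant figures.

0.221

Unpierced body about its centre: I₀ = (1/2)MR² = (1/2)(3.57)(0.359)² = 0.23005 kg·m².
The removed disk has mass m = M·(r/R)² = (3.57)(0.0792/0.359)² = 0.17375 kg (same uniform areal density).
Its moment of inertia about the rotation axis (parallel-axis theorem): I_hole = (1/2)mr² + md² = (1/2)(0.17375)(0.0792)² + (0.17375)(0.215)² = 0.0085766 kg·m².
Treating the hole as negative mass, I = I₀ − I_hole = 0.23005 − 0.0085766 = 0.22148 kg·m².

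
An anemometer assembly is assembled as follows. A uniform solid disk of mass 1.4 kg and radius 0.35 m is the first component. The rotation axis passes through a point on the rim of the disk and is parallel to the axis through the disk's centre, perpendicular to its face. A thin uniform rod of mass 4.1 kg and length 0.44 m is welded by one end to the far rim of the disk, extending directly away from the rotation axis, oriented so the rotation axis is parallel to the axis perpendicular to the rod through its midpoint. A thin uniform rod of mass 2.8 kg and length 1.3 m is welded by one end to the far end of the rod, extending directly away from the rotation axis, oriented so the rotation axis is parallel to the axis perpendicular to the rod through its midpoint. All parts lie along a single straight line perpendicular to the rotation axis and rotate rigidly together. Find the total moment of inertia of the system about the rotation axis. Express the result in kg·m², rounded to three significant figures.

Solid disk: I_cm = (1/2)MR² = (1/2)(1.4)(0.35)² = 0.08575 kg·m²; centre at d = 0.35 m, so I = I_cm + Md² gives I = 0.08575 + (1.4)(0.35)² = 0.25725 kg·m².
Thin rod: I_cm = (1/12)ML² = (1/12)(4.1)(0.44)² = 0.066147 kg·m²; centre at d = 0.35 + 0.35 + 0.22 = 0.92 m, so I = I_cm + Md² gives I = 0.066147 + (4.1)(0.92)² = 3.5364 kg·m².
Thin rod: I_cm = (1/12)ML² = (1/12)(2.8)(1.3)² = 0.39433 kg·m²; centre at d = 0.35 + 0.35 + 0.22 + 0.22 + 0.65 = 1.79 m, so I = I_cm + Md² gives I = 0.39433 + (2.8)(1.79)² = 9.3658 kg·m².
Total I = 0.25725 + 3.5364 + 9.3658 = 13.159 kg·m².

13.2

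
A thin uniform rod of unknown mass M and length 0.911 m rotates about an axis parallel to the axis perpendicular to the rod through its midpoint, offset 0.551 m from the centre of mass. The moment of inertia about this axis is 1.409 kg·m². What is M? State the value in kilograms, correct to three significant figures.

I = I_cm + Md² = (1/12)ML² + Md² = M·[0.0833333·(0.911)² + (0.551)²] = M·0.37276.
So M = 1.409 / 0.37276 = 3.7799 kg.

3.78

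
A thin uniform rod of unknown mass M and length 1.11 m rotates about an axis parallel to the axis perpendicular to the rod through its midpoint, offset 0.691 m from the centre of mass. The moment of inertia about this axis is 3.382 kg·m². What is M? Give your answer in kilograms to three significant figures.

I = I_cm + Md² = (1/12)ML² + Md² = M·[0.0833333·(1.11)² + (0.691)²] = M·0.58016.
So M = 3.382 / 0.58016 = 5.8295 kg.

5.83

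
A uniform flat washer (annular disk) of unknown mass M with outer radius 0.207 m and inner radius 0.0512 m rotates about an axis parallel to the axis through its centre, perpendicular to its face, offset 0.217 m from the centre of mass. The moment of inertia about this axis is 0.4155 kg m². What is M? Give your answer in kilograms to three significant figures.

I = I_cm + Md² = (1/2)M(R²+r²) + Md² = M·[0.5·[(0.207)² + (0.0512)²] + (0.217)²] = M·0.069824.
So M = 0.4155 / 0.069824 = 5.9507 kg.

5.95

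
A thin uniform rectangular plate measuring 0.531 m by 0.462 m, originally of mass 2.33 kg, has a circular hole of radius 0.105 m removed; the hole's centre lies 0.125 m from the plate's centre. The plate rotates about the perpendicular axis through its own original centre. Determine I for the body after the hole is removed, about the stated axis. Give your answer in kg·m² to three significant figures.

0.0892

Unpierced body about its centre: I₀ = (1/12)M(a²+b²) = (1/12)(2.33)[(0.531)² + (0.462)²] = 0.096191 kg·m².
The removed disk has mass m = M·πr²/(ab) = (2.33)·π(0.105)²/(0.531·0.462) = 0.32896 kg (same uniform areal density).
Its moment of inertia about the rotation axis (parallel-axis theorem): I_hole = (1/2)mr² + md² = (1/2)(0.32896)(0.105)² + (0.32896)(0.125)² = 0.0069535 kg·m².
Treating the hole as negative mass, I = I₀ − I_hole = 0.096191 − 0.0069535 = 0.089238 kg·m².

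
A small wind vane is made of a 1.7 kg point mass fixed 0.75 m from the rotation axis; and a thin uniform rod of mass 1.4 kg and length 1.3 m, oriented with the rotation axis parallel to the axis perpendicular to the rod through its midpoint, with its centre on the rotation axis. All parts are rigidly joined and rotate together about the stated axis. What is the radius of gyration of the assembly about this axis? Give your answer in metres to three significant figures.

Point mass: I_cm = 0; centre at d = 0.75 m, so I = I_cm + Md² gives I = 0 + (1.7)(0.75)² = 0.95625 kg m².
Thin rod: I_cm = (1/12)ML² = (1/12)(1.4)(1.3)² = 0.19717 kg m²; axis through the centre, so I = 0.19717 kg m².
Total I = 1.1534 kg m²; total mass M = 3.1 kg.
k = √(I/M) = √(1.1534/3.1) = 0.60998 m.

0.610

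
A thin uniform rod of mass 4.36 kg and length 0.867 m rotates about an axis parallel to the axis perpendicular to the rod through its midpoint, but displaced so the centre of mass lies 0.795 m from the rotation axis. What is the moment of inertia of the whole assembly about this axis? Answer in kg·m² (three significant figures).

I_cm = (1/12)ML² = (1/12)(4.36)(0.867)² = 0.27311 kg·m²; centre at d = 0.795 m, so the parallel axis theorem gives I = 0.27311 + (4.36)(0.795)² = 3.0287 kg·m².

3.03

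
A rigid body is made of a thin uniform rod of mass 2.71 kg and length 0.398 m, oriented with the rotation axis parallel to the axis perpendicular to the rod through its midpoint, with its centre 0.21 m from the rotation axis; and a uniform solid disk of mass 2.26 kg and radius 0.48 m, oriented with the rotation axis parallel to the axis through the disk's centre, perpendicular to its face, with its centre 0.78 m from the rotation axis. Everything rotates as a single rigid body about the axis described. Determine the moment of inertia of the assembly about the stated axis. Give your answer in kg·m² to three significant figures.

Thin rod: I_cm = (1/12)ML² = (1/12)(2.71)(0.398)² = 0.035773 kg·m²; centre at d = 0.21 m, so I = I_cm + Md² gives I = 0.035773 + (2.71)(0.21)² = 0.15528 kg·m².
Solid disk: I_cm = (1/2)MR² = (1/2)(2.26)(0.48)² = 0.26035 kg·m²; centre at d = 0.78 m, so I = I_cm + Md² gives I = 0.26035 + (2.26)(0.78)² = 1.6353 kg·m².
Total I = 0.15528 + 1.6353 = 1.7906 kg·m².

1.79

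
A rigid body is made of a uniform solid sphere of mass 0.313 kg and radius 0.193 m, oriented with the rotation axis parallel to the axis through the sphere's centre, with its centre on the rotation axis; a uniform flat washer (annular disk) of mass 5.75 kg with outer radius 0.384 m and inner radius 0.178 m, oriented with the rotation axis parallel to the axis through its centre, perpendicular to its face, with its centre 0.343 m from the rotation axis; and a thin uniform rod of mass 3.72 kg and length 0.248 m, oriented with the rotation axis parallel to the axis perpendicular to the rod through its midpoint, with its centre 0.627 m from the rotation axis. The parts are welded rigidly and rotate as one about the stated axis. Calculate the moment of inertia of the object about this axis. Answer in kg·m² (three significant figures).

2.68

Solid sphere: I_cm = (2/5)MR² = (2/5)(0.313)(0.193)² = 0.0046636 kg·m²; axis through the centre, so I = 0.0046636 kg·m².
Annular disk: I_cm = (1/2)M(R²+r²) = (1/2)(5.75)[(0.384)² + (0.178)²] = 0.51503 kg·m²; centre at d = 0.343 m, so the parallel axis theorem gives I = 0.51503 + (5.75)(0.343)² = 1.1915 kg·m².
Thin rod: I_cm = (1/12)ML² = (1/12)(3.72)(0.248)² = 0.019066 kg·m²; centre at d = 0.627 m, so the parallel axis theorem gives I = 0.019066 + (3.72)(0.627)² = 1.4815 kg·m².
Total I = 0.0046636 + 1.1915 + 1.4815 = 2.6777 kg·m².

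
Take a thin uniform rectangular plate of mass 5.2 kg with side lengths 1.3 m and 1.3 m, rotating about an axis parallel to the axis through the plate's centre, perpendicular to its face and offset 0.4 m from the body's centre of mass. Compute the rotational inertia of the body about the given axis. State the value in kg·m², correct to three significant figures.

2.30

I_cm = (1/12)M(a²+b²) = (1/12)(5.2)[(1.3)² + (1.3)²] = 1.4647 kg·m²; centre at d = 0.4 m, so I = I_cm + Md² gives I = 1.4647 + (5.2)(0.4)² = 2.2967 kg·m².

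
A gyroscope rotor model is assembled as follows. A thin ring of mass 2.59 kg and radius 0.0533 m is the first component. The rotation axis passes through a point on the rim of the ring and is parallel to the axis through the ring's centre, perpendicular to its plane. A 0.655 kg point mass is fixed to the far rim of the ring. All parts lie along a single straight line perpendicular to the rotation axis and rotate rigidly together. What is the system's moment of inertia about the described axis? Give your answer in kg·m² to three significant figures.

Thin ring: I_cm = MR² = (2.59)(0.0533)² = 0.0073579 kg·m²; centre at d = 0.0533 m, so I = I_cm + Md² gives I = 0.0073579 + (2.59)(0.0533)² = 0.014716 kg·m².
Point mass: I_cm = 0; centre at d = 0.0533 + 0.0533 = 0.1066 m, so I = I_cm + Md² gives I = 0 + (0.655)(0.1066)² = 0.0074431 kg·m².
Total I = 0.014716 + 0.0074431 = 0.022159 kg·m².

0.0222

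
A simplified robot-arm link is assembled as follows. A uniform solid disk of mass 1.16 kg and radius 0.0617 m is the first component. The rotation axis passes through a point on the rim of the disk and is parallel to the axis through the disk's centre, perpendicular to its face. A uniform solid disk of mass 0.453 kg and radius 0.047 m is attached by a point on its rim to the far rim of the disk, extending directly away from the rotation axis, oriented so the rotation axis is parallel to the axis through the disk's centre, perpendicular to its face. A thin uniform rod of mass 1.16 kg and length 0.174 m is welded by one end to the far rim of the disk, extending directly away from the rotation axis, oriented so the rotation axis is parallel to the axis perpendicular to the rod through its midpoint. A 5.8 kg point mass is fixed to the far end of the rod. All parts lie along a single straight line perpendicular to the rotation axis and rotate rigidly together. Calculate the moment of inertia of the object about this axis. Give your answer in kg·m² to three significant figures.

Solid disk: I_cm = (1/2)MR² = (1/2)(1.16)(0.0617)² = 0.002208 kg·m²; centre at d = 0.0617 m, so I = I_cm + Md² gives I = 0.002208 + (1.16)(0.0617)² = 0.006624 kg·m².
Solid disk: I_cm = (1/2)MR² = (1/2)(0.453)(0.047)² = 0.00050034 kg·m²; centre at d = 0.0617 + 0.0617 + 0.047 = 0.1704 m, so I = I_cm + Md² gives I = 0.00050034 + (0.453)(0.1704)² = 0.013654 kg·m².
Thin rod: I_cm = (1/12)ML² = (1/12)(1.16)(0.174)² = 0.0029267 kg·m²; centre at d = 0.0617 + 0.0617 + 0.047 + 0.047 + 0.087 = 0.3044 m, so I = I_cm + Md² gives I = 0.0029267 + (1.16)(0.3044)² = 0.11041 kg·m².
Point mass: I_cm = 0; centre at d = 0.0617 + 0.0617 + 0.047 + 0.047 + 0.087 + 0.087 = 0.3914 m, so I = I_cm + Md² gives I = 0 + (5.8)(0.3914)² = 0.88852 kg·m².
Total I = 0.006624 + 0.013654 + 0.11041 + 0.88852 = 1.0192 kg·m².

1.02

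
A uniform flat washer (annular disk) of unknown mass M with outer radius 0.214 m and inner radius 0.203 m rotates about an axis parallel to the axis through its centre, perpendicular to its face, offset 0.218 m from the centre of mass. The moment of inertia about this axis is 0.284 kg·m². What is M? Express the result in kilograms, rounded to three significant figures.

3.12

I = I_cm + Md² = (1/2)M(R²+r²) + Md² = M·[0.5·[(0.214)² + (0.203)²] + (0.218)²] = M·0.091026.
So M = 0.284 / 0.091026 = 3.12 kg.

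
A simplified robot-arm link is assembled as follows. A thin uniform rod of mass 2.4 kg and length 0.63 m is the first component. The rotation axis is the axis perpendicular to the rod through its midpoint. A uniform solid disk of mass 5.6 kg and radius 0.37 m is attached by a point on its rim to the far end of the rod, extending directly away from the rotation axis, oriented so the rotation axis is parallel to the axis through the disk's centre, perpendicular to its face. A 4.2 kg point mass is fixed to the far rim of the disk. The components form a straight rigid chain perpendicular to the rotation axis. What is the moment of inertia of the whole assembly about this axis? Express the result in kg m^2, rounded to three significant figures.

Thin rod: I_cm = (1/12)ML² = (1/12)(2.4)(0.63)² = 0.07938 kg m^2; axis through the centre, so I = 0.07938 kg m^2.
Solid disk: I_cm = (1/2)MR² = (1/2)(5.6)(0.37)² = 0.38332 kg m^2; centre at d = 0.315 + 0.37 = 0.685 m, so I = I_cm + Md² gives I = 0.38332 + (5.6)(0.685)² = 3.011 kg m^2.
Point mass: I_cm = 0; centre at d = 0.315 + 0.37 + 0.37 = 1.055 m, so I = I_cm + Md² gives I = 0 + (4.2)(1.055)² = 4.6747 kg m^2.
Total I = 0.07938 + 3.011 + 4.6747 = 7.7651 kg m^2.

7.77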